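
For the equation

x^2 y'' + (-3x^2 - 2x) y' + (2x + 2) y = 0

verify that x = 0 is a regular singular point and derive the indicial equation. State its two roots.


Divide by x^2 to reach normal form y'' + P_1(x) y' + P_2(x) y = 0 with P_1(x) = -3 - 2/x and P_2(x) = 2/x + 2/x^2.
x = 0 is a singular point because the y'-coefficient -3 - 2/x has a pole at x = 0 and the y-coefficient 2/x + 2/x^2 has a pole at x = 0.
It is a regular singular point because x P_1(x) = p(x) = -3x - 2 and x^2 P_2(x) = q(x) = 2x + 2 are polynomials, hence analytic at x = 0.
p(0) = -2,  q(0) = 2.
Indicial equation: r(r-1) + p(0) r + q(0) = 0, i.e. r^2 + (p(0) - 1) r + q(0) = 0, i.e. r^2 - 3 r + 2 = 0.
Discriminant: (-3)^2 - 4(2) = 1, so r = (3 ± 1)/2.
Solving: r_1 = 2, r_2 = 1.

indicial: r^2 - 3 r + 2 = 0; roots r_1 = 2, r_2 = 1


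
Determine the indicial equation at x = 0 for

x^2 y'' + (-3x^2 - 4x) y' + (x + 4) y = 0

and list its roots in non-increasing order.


Divide by x^2 to reach normal form y'' + P_1(x) y' + P_2(x) y = 0 with P_1(x) = -3 - 4/x and P_2(x) = 1/x + 4/x^2.
x = 0 is a singular point because the y'-coefficient -3 - 4/x has a pole at x = 0 and the y-coefficient 1/x + 4/x^2 has a pole at x = 0.
It is a regular singular point because x P_1(x) = p(x) = -3x - 4 and x^2 P_2(x) = q(x) = x + 4 are polynomials, hence analytic at x = 0.
p(0) = -4,  q(0) = 4.
Indicial equation: r(r-1) + p(0) r + q(0) = 0, i.e. r^2 + (p(0) - 1) r + q(0) = 0, i.e. r^2 - 5 r + 4 = 0.
Discriminant: (-5)^2 - 4(4) = 9, so r = (5 ± 3)/2.
Solving: r_1 = 4, r_2 = 1.

indicial: r^2 - 5 r + 4 = 0; roots r_1 = 4, r_2 = 1


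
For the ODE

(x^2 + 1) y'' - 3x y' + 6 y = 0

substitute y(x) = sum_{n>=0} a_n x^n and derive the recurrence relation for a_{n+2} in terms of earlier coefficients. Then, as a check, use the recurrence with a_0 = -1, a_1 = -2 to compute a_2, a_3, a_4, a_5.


Substitute y = sum_n a_n x^n.
(1 + 1 x^2) y'' contributes (n+2)(n+1) a_{n+2} + n(n-1) a_n at x^n.
-3 x y'(x) contributes -3 n a_n at x^n.
6 y(x) contributes 6 a_n at x^n.
Matching x^n: (n+2)(n+1) a_{n+2} + (n(n-1) - 3 n + 6) a_n = 0.
Thus a_{n+2} = (-n(n-1) + 3 n - 6) / ((n+1)(n+2)) * a_n.

Check with a_0 = -1, a_1 = -2 (apply the recurrence for n = 0, 1, 2, 3): a_0 = -1, a_1 = -2, a_2 = 3, a_3 = 1, a_4 = -1/2, a_5 = -3/20.

a_(n+2) = (-n(n-1) + 3 n - 6) / ((n+1)(n+2)) * a_n; check: a_0 = -1, a_1 = -2, a_2 = 3, a_3 = 1, a_4 = -1/2, a_5 = -3/20


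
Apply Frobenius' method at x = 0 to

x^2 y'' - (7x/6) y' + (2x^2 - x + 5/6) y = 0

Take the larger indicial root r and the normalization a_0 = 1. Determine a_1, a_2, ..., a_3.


Write in Frobenius form y'' + (p(x)/x) y' + (q(x)/x^2) y = 0:
  p(x) = -7/6,  q(x) = 2x^2 - x + 5/6.
Indicial equation: r(r-1) + (-7/6) r + (5/6) = 0 -> roots r_1 = 5/3, r_2 = 1/2.
Take r = r_1 = 5/3. Let y(x) = x^r sum_{n>=0} a_n x^n with a_0 = 1.
Substitute y = x^r sum a_n x^n and match x^{r+n}. The recurrence is
  D(n) a_n - 1 a_{n-1} + 2 a_{n-2} = 0,  where D(n) = (r+n)(r+n-1) + (-7/6)(r+n) + (5/6).
  a_n = [1 a_{n-1} - 2 a_{n-2}] / D(n).
Since the indicial polynomial factors as (r - r_1)(r - r_2), D(n) = (r_1 + n - r_1)(r_1 + n - r_2) = n(n + 7/6).
Evaluating step by step (a_0 = 1):
  n = 1: D(1) = 1(1 + 7/6) = 13/6; numerator = 1(1) = 1; a_1 = (1)/(13/6) = 6/13
  n = 2: D(2) = 2(2 + 7/6) = 19/3; numerator = 1(6/13) - 2(1) = -20/13; a_2 = (-20/13)/(19/3) = -60/247
  n = 3: D(3) = 3(3 + 7/6) = 25/2; numerator = 1(-60/247) - 2(6/13) = -288/247; a_3 = (-288/247)/(25/2) = -576/6175

r = 5/3; a_0 = 1; a_1 = 6/13; a_2 = -60/247; a_3 = -576/6175


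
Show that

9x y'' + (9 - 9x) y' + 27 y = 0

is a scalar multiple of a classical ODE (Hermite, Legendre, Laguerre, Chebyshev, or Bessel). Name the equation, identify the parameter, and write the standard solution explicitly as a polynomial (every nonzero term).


All three coefficients share the factor 9; dividing through by 9 gives  x y'' + (1 - x) y' + 3 y = 0.
This matches the Laguerre equation x y'' + (1 - x) y' + n y = 0 with n = 3; the polynomial solution is L_3(x).
With y = sum_k a_k x^k, matching x^k gives (k+1)k a_{k+1} + (k+1) a_{k+1} - k a_k + n a_k = 0, i.e. (k+1)^2 a_{k+1} = (k - n) a_k = (k - 3) a_k. The right side vanishes at k = 3, so the series terminates at degree 3.
Standard normalization L_n(0) = 1 gives a_0 = 1. Work upward with a_{k+1} = (k - 3) a_k / (k+1)^2:
  a_1 = (0 - 3)(1) / 1^2 = -3/1 = -3
  a_2 = (1 - 3)(-3) / 2^2 = 6/4 = 3/2
  a_3 = (2 - 3)(3/2) / 3^2 = (-3/2)/9 = -1/6
Hence L_3(x) = -x^3/6 + 3 x^2/2 - 3 x + 1.

L_3(x); series = -x^3/6 + 3 x^2/2 - 3 x + 1


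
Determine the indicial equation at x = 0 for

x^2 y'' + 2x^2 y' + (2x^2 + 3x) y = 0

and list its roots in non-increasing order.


Divide by x^2 to reach normal form y'' + P_1(x) y' + P_2(x) y = 0 with P_1(x) = 2 and P_2(x) = 2 + 3/x.
x = 0 is a singular point because the y-coefficient 2 + 3/x has a pole at x = 0.
It is a regular singular point because x P_1(x) = p(x) = 2x and x^2 P_2(x) = q(x) = 2x^2 + 3x are polynomials, hence analytic at x = 0.
p(0) = 0,  q(0) = 0.
Indicial equation: r(r-1) + p(0) r + q(0) = 0, i.e. r^2 + (p(0) - 1) r + q(0) = 0, i.e. r^2 - 1 r = 0.
Discriminant: (-1)^2 - 4(0) = 1, so r = (1 ± 1)/2.
Solving: r_1 = 1, r_2 = 0.

indicial: r^2 - 1 r = 0; roots r_1 = 1, r_2 = 0


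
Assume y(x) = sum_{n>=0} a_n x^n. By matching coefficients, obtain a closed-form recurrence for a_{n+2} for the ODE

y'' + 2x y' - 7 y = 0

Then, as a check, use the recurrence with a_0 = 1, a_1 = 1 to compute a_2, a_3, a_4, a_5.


Substitute y = sum_n a_n x^n.
y''(x) has coefficient (n+2)(n+1) a_{n+2} at x^n;
2 x y'(x) has coefficient 2 n a_n at x^n (shift);
-7 y(x) has coefficient -7 a_n at x^n.
Matching x^n: (n+2)(n+1) a_{n+2} + (2n - 7) a_n = 0.
Thus a_{n+2} = (-2n + 7) / ((n+1)(n+2)) * a_n.

Check with a_0 = 1, a_1 = 1 (apply the recurrence for n = 0, 1, 2, 3): a_0 = 1, a_1 = 1, a_2 = 7/2, a_3 = 5/6, a_4 = 7/8, a_5 = 1/24.

a_(n+2) = (-2n + 7) / ((n+1)(n+2)) * a_n; check: a_0 = 1, a_1 = 1, a_2 = 7/2, a_3 = 5/6, a_4 = 7/8, a_5 = 1/24


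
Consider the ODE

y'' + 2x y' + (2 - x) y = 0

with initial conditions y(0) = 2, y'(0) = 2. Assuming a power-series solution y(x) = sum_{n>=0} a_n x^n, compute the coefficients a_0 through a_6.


Ansatz: y(x) = sum_{n>=0} a_n x^n, so y'(x) = sum_{n>=1} n a_n x^(n-1) and y''(x) = sum_{n>=2} n(n-1) a_n x^(n-2).
Substitute into P(x) y'' + Q(x) y' + R(x) y = 0 with P(x) = 1, Q(x) = 2x, R(x) = 2 - x, and match powers of x.
Initial conditions: a_0 = 2, a_1 = 2.
Setting the coefficient of each power of x to zero and solving order by order (substituting the coefficients already found):
  x^0: 2 a_2 + 2 a_0 = 0  ->  2 a_2 = -2 a_0 = -4  ->  a_2 = -2
  x^1: 6 a_3 + 4 a_1 - a_0 = 0  ->  6 a_3 = -4 a_1 + a_0 = -6  ->  a_3 = -1
  x^2: 12 a_4 + 6 a_2 - a_1 = 0  ->  12 a_4 = -6 a_2 + a_1 = 14  ->  a_4 = 7/6
  x^3: 20 a_5 + 8 a_3 - a_2 = 0  ->  20 a_5 = -8 a_3 + a_2 = 6  ->  a_5 = 3/10
  x^4: 30 a_6 + 10 a_4 - a_3 = 0  ->  30 a_6 = -10 a_4 + a_3 = -38/3  ->  a_6 = -19/45
Truncated series: y(x) = 2 + 2 x - 2 x^2 - x^3 + (7/6) x^4 + (3/10) x^5 - (19/45) x^6 + O(x^7).

a_0 = 2; a_1 = 2; a_2 = -2; a_3 = -1; a_4 = 7/6; a_5 = 3/10; a_6 = -19/45


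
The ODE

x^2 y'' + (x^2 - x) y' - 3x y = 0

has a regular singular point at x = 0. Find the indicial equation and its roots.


Divide by x^2 to reach normal form y'' + P_1(x) y' + P_2(x) y = 0 with P_1(x) = 1 - 1/x and P_2(x) = -3/x.
x = 0 is a singular point because the y'-coefficient 1 - 1/x has a pole at x = 0 and the y-coefficient -3/x has a pole at x = 0.
It is a regular singular point because x P_1(x) = p(x) = x - 1 and x^2 P_2(x) = q(x) = -3x are polynomials, hence analytic at x = 0.
p(0) = -1,  q(0) = 0.
Indicial equation: r(r-1) + p(0) r + q(0) = 0, i.e. r^2 + (p(0) - 1) r + q(0) = 0, i.e. r^2 - 2 r = 0.
Discriminant: (-2)^2 - 4(0) = 4, so r = (2 ± 2)/2.
Solving: r_1 = 2, r_2 = 0.

indicial: r^2 - 2 r = 0; roots r_1 = 2, r_2 = 0


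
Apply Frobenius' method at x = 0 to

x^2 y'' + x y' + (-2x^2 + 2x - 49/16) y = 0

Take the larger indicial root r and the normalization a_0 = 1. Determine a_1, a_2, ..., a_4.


Write in Frobenius form y'' + (p(x)/x) y' + (q(x)/x^2) y = 0:
  p(x) = 1,  q(x) = -2x^2 + 2x - 49/16.
Indicial equation: r(r-1) + (1) r + (-49/16) = 0 -> roots r_1 = 7/4, r_2 = -7/4.
Take r = r_1 = 7/4. Let y(x) = x^r sum_{n>=0} a_n x^n with a_0 = 1.
Substitute y = x^r sum a_n x^n and match x^{r+n}. The recurrence is
  D(n) a_n + 2 a_{n-1} - 2 a_{n-2} = 0,  where D(n) = (r+n)(r+n-1) + (1)(r+n) + (-49/16).
  a_n = [-2 a_{n-1} + 2 a_{n-2}] / D(n).
Since the indicial polynomial factors as (r - r_1)(r - r_2), D(n) = (r_1 + n - r_1)(r_1 + n - r_2) = n(n + 7/2).
Evaluating step by step (a_0 = 1):
  n = 1: D(1) = 1(1 + 7/2) = 9/2; numerator = -2(1) = -2; a_1 = (-2)/(9/2) = -4/9
  n = 2: D(2) = 2(2 + 7/2) = 11; numerator = -2(-4/9) + 2(1) = 26/9; a_2 = (26/9)/(11) = 26/99
  n = 3: D(3) = 3(3 + 7/2) = 39/2; numerator = -2(26/99) + 2(-4/9) = -140/99; a_3 = (-140/99)/(39/2) = -280/3861
  n = 4: D(4) = 4(4 + 7/2) = 30; numerator = -2(-280/3861) + 2(26/99) = 2588/3861; a_4 = (2588/3861)/(30) = 1294/57915

r = 7/4; a_0 = 1; a_1 = -4/9; a_2 = 26/99; a_3 = -280/3861; a_4 = 1294/57915


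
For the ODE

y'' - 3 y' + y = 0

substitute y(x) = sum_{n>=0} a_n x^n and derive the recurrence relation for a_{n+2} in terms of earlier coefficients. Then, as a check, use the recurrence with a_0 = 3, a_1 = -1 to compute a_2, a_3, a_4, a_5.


Substitute y = sum_n a_n x^n.
y''(x) has coefficient (n+2)(n+1) a_{n+2} at x^n;
-3 y'(x) has coefficient -3 (n+1) a_{n+1} at x^n;
y(x) has coefficient 1 a_n at x^n.
Matching x^n: (n+2)(n+1) a_{n+2} - 3 (n+1) a_{n+1} + 1 a_n = 0.
Thus a_{n+2} = [3 (n+1) a_{n+1} - 1 a_n] / ((n+1)(n+2)).

Check with a_0 = 3, a_1 = -1 (apply the recurrence for n = 0, 1, 2, 3): a_0 = 3, a_1 = -1, a_2 = -3, a_3 = -17/6, a_4 = -15/8, a_5 = -59/60.

a_(n+2) = [3 (n+1) a_(n+1) - 1 a_n] / ((n+1)(n+2)); check: a_0 = 3, a_1 = -1, a_2 = -3, a_3 = -17/6, a_4 = -15/8, a_5 = -59/60


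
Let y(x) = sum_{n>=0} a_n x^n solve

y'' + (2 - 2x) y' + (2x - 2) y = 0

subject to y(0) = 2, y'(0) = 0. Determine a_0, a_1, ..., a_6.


Ansatz: y(x) = sum_{n>=0} a_n x^n, so y'(x) = sum_{n>=1} n a_n x^(n-1) and y''(x) = sum_{n>=2} n(n-1) a_n x^(n-2).
Substitute into P(x) y'' + Q(x) y' + R(x) y = 0 with P(x) = 1, Q(x) = 2 - 2x, R(x) = 2x - 2, and match powers of x.
Initial conditions: a_0 = 2, a_1 = 0.
Setting the coefficient of each power of x to zero and solving order by order (substituting the coefficients already found):
  x^0: 2 a_2 + 2 a_1 - 2 a_0 = 0  ->  2 a_2 = -2 a_1 + 2 a_0 = 4  ->  a_2 = 2
  x^1: 6 a_3 + 4 a_2 - 4 a_1 + 2 a_0 = 0  ->  6 a_3 = -4 a_2 + 4 a_1 - 2 a_0 = -12  ->  a_3 = -2
  x^2: 12 a_4 + 6 a_3 - 6 a_2 + 2 a_1 = 0  ->  12 a_4 = -6 a_3 + 6 a_2 - 2 a_1 = 24  ->  a_4 = 2
  x^3: 20 a_5 + 8 a_4 - 8 a_3 + 2 a_2 = 0  ->  20 a_5 = -8 a_4 + 8 a_3 - 2 a_2 = -36  ->  a_5 = -9/5
  x^4: 30 a_6 + 10 a_5 - 10 a_4 + 2 a_3 = 0  ->  30 a_6 = -10 a_5 + 10 a_4 - 2 a_3 = 42  ->  a_6 = 7/5
Truncated series: y(x) = 2 + 2 x^2 - 2 x^3 + 2 x^4 - (9/5) x^5 + (7/5) x^6 + O(x^7).

a_0 = 2; a_1 = 0; a_2 = 2; a_3 = -2; a_4 = 2; a_5 = -9/5; a_6 = 7/5


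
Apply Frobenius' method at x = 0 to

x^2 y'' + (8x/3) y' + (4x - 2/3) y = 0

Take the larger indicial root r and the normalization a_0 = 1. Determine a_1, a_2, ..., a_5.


Write in Frobenius form y'' + (p(x)/x) y' + (q(x)/x^2) y = 0:
  p(x) = 8/3,  q(x) = 4x - 2/3.
Indicial equation: r(r-1) + (8/3) r + (-2/3) = 0 -> roots r_1 = 1/3, r_2 = -2.
Take r = r_1 = 1/3. Let y(x) = x^r sum_{n>=0} a_n x^n with a_0 = 1.
Substitute y = x^r sum a_n x^n and match x^{r+n}. The recurrence is
  D(n) a_n + 4 a_{n-1} = 0,  where D(n) = (r+n)(r+n-1) + (8/3)(r+n) + (-2/3).
  a_n = -4 / D(n) * a_{n-1}.
Since the indicial polynomial factors as (r - r_1)(r - r_2), D(n) = (r_1 + n - r_1)(r_1 + n - r_2) = n(n + 7/3).
Evaluating step by step (a_0 = 1):
  n = 1: D(1) = 1(1 + 7/3) = 10/3; numerator = -4(1) = -4; a_1 = (-4)/(10/3) = -6/5
  n = 2: D(2) = 2(2 + 7/3) = 26/3; numerator = -4(-6/5) = 24/5; a_2 = (24/5)/(26/3) = 36/65
  n = 3: D(3) = 3(3 + 7/3) = 16; numerator = -4(36/65) = -144/65; a_3 = (-144/65)/(16) = -9/65
  n = 4: D(4) = 4(4 + 7/3) = 76/3; numerator = -4(-9/65) = 36/65; a_4 = (36/65)/(76/3) = 27/1235
  n = 5: D(5) = 5(5 + 7/3) = 110/3; numerator = -4(27/1235) = -108/1235; a_5 = (-108/1235)/(110/3) = -162/67925

r = 1/3; a_0 = 1; a_1 = -6/5; a_2 = 36/65; a_3 = -9/65; a_4 = 27/1235; a_5 = -162/67925


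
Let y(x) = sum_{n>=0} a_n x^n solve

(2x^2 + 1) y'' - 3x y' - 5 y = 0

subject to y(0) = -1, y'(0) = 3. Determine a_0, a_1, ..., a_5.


Ansatz: y(x) = sum_{n>=0} a_n x^n, so y'(x) = sum_{n>=1} n a_n x^(n-1) and y''(x) = sum_{n>=2} n(n-1) a_n x^(n-2).
Substitute into P(x) y'' + Q(x) y' + R(x) y = 0 with P(x) = 2x^2 + 1, Q(x) = -3x, R(x) = -5, and match powers of x.
Initial conditions: a_0 = -1, a_1 = 3.
Setting the coefficient of each power of x to zero and solving order by order (substituting the coefficients already found):
  x^0: 2 a_2 - 5 a_0 = 0  ->  2 a_2 = 5 a_0 = -5  ->  a_2 = -5/2
  x^1: 6 a_3 - 8 a_1 = 0  ->  6 a_3 = 8 a_1 = 24  ->  a_3 = 4
  x^2: 12 a_4 - 7 a_2 = 0  ->  12 a_4 = 7 a_2 = -35/2  ->  a_4 = -35/24
  x^3: 20 a_5 - 2 a_3 = 0  ->  20 a_5 = 2 a_3 = 8  ->  a_5 = 2/5
Truncated series: y(x) = -1 + 3 x - (5/2) x^2 + 4 x^3 - (35/24) x^4 + (2/5) x^5 + O(x^6).

a_0 = -1; a_1 = 3; a_2 = -5/2; a_3 = 4; a_4 = -35/24; a_5 = 2/5


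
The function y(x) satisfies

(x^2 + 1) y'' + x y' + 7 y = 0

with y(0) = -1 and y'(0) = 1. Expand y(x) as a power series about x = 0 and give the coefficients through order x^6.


Ansatz: y(x) = sum_{n>=0} a_n x^n, so y'(x) = sum_{n>=1} n a_n x^(n-1) and y''(x) = sum_{n>=2} n(n-1) a_n x^(n-2).
Substitute into P(x) y'' + Q(x) y' + R(x) y = 0 with P(x) = x^2 + 1, Q(x) = x, R(x) = 7, and match powers of x.
Initial conditions: a_0 = -1, a_1 = 1.
Setting the coefficient of each power of x to zero and solving order by order (substituting the coefficients already found):
  x^0: 2 a_2 + 7 a_0 = 0  ->  2 a_2 = -7 a_0 = 7  ->  a_2 = 7/2
  x^1: 6 a_3 + 8 a_1 = 0  ->  6 a_3 = -8 a_1 = -8  ->  a_3 = -4/3
  x^2: 12 a_4 + 11 a_2 = 0  ->  12 a_4 = -11 a_2 = -77/2  ->  a_4 = -77/24
  x^3: 20 a_5 + 16 a_3 = 0  ->  20 a_5 = -16 a_3 = 64/3  ->  a_5 = 16/15
  x^4: 30 a_6 + 23 a_4 = 0  ->  30 a_6 = -23 a_4 = 1771/24  ->  a_6 = 1771/720
Truncated series: y(x) = -1 + x + (7/2) x^2 - (4/3) x^3 - (77/24) x^4 + (16/15) x^5 + (1771/720) x^6 + O(x^7).

a_0 = -1; a_1 = 1; a_2 = 7/2; a_3 = -4/3; a_4 = -77/24; a_5 = 16/15; a_6 = 1771/720


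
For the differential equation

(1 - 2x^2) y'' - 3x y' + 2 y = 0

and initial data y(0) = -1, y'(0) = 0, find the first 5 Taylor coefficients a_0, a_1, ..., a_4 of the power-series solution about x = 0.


Ansatz: y(x) = sum_{n>=0} a_n x^n, so y'(x) = sum_{n>=1} n a_n x^(n-1) and y''(x) = sum_{n>=2} n(n-1) a_n x^(n-2).
Substitute into P(x) y'' + Q(x) y' + R(x) y = 0 with P(x) = 1 - 2x^2, Q(x) = -3x, R(x) = 2, and match powers of x.
Initial conditions: a_0 = -1, a_1 = 0.
Setting the coefficient of each power of x to zero and solving order by order (substituting the coefficients already found):
  x^0: 2 a_2 + 2 a_0 = 0  ->  2 a_2 = -2 a_0 = 2  ->  a_2 = 1
  x^1: 6 a_3 - a_1 = 0  ->  6 a_3 = a_1 = 0  ->  a_3 = 0
  x^2: 12 a_4 - 8 a_2 = 0  ->  12 a_4 = 8 a_2 = 8  ->  a_4 = 2/3
Truncated series: y(x) = -1 + x^2 + (2/3) x^4 + O(x^5).

a_0 = -1; a_1 = 0; a_2 = 1; a_3 = 0; a_4 = 2/3


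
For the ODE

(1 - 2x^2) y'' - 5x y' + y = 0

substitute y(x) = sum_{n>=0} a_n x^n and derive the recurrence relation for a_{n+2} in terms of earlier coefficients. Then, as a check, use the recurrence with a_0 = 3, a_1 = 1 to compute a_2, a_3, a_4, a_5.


Substitute y = sum_n a_n x^n.
(1 - 2 x^2) y'' contributes (n+2)(n+1) a_{n+2} - 2 n(n-1) a_n at x^n.
-5 x y'(x) contributes -5 n a_n at x^n.
y(x) contributes 1 a_n at x^n.
Matching x^n: (n+2)(n+1) a_{n+2} + (-2 n(n-1) - 5 n + 1) a_n = 0.
Thus a_{n+2} = (2 n(n-1) + 5 n - 1) / ((n+1)(n+2)) * a_n.

Check with a_0 = 3, a_1 = 1 (apply the recurrence for n = 0, 1, 2, 3): a_0 = 3, a_1 = 1, a_2 = -3/2, a_3 = 2/3, a_4 = -13/8, a_5 = 13/15.

a_(n+2) = (2 n(n-1) + 5 n - 1) / ((n+1)(n+2)) * a_n; check: a_0 = 3, a_1 = 1, a_2 = -3/2, a_3 = 2/3, a_4 = -13/8, a_5 = 13/15


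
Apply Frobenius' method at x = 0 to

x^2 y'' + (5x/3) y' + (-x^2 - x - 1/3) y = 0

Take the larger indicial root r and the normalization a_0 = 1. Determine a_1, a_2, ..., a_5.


Write in Frobenius form y'' + (p(x)/x) y' + (q(x)/x^2) y = 0:
  p(x) = 5/3,  q(x) = -x^2 - x - 1/3.
Indicial equation: r(r-1) + (5/3) r + (-1/3) = 0 -> roots r_1 = 1/3, r_2 = -1.
Take r = r_1 = 1/3. Let y(x) = x^r sum_{n>=0} a_n x^n with a_0 = 1.
Substitute y = x^r sum a_n x^n and match x^{r+n}. The recurrence is
  D(n) a_n - 1 a_{n-1} - 1 a_{n-2} = 0,  where D(n) = (r+n)(r+n-1) + (5/3)(r+n) + (-1/3).
  a_n = [1 a_{n-1} + 1 a_{n-2}] / D(n).
Since the indicial polynomial factors as (r - r_1)(r - r_2), D(n) = (r_1 + n - r_1)(r_1 + n - r_2) = n(n + 4/3).
Evaluating step by step (a_0 = 1):
  n = 1: D(1) = 1(1 + 4/3) = 7/3; numerator = 1(1) = 1; a_1 = (1)/(7/3) = 3/7
  n = 2: D(2) = 2(2 + 4/3) = 20/3; numerator = 1(3/7) + 1(1) = 10/7; a_2 = (10/7)/(20/3) = 3/14
  n = 3: D(3) = 3(3 + 4/3) = 13; numerator = 1(3/14) + 1(3/7) = 9/14; a_3 = (9/14)/(13) = 9/182
  n = 4: D(4) = 4(4 + 4/3) = 64/3; numerator = 1(9/182) + 1(3/14) = 24/91; a_4 = (24/91)/(64/3) = 9/728
  n = 5: D(5) = 5(5 + 4/3) = 95/3; numerator = 1(9/728) + 1(9/182) = 45/728; a_5 = (45/728)/(95/3) = 27/13832

r = 1/3; a_0 = 1; a_1 = 3/7; a_2 = 3/14; a_3 = 9/182; a_4 = 9/728; a_5 = 27/13832


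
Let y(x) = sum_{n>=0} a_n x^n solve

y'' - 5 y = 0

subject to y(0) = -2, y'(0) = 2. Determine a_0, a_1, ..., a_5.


Ansatz: y(x) = sum_{n>=0} a_n x^n, so y'(x) = sum_{n>=1} n a_n x^(n-1) and y''(x) = sum_{n>=2} n(n-1) a_n x^(n-2).
Substitute into P(x) y'' + Q(x) y' + R(x) y = 0 with P(x) = 1, Q(x) = 0, R(x) = -5, and match powers of x.
Initial conditions: a_0 = -2, a_1 = 2.
Setting the coefficient of each power of x to zero and solving order by order (substituting the coefficients already found):
  x^0: 2 a_2 - 5 a_0 = 0  ->  2 a_2 = 5 a_0 = -10  ->  a_2 = -5
  x^1: 6 a_3 - 5 a_1 = 0  ->  6 a_3 = 5 a_1 = 10  ->  a_3 = 5/3
  x^2: 12 a_4 - 5 a_2 = 0  ->  12 a_4 = 5 a_2 = -25  ->  a_4 = -25/12
  x^3: 20 a_5 - 5 a_3 = 0  ->  20 a_5 = 5 a_3 = 25/3  ->  a_5 = 5/12
Truncated series: y(x) = -2 + 2 x - 5 x^2 + (5/3) x^3 - (25/12) x^4 + (5/12) x^5 + O(x^6).

a_0 = -2; a_1 = 2; a_2 = -5; a_3 = 5/3; a_4 = -25/12; a_5 = 5/12


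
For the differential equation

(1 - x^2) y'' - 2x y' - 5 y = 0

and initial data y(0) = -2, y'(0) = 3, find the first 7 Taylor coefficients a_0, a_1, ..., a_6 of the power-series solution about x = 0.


Ansatz: y(x) = sum_{n>=0} a_n x^n, so y'(x) = sum_{n>=1} n a_n x^(n-1) and y''(x) = sum_{n>=2} n(n-1) a_n x^(n-2).
Substitute into P(x) y'' + Q(x) y' + R(x) y = 0 with P(x) = 1 - x^2, Q(x) = -2x, R(x) = -5, and match powers of x.
Initial conditions: a_0 = -2, a_1 = 3.
Setting the coefficient of each power of x to zero and solving order by order (substituting the coefficients already found):
  x^0: 2 a_2 - 5 a_0 = 0  ->  2 a_2 = 5 a_0 = -10  ->  a_2 = -5
  x^1: 6 a_3 - 7 a_1 = 0  ->  6 a_3 = 7 a_1 = 21  ->  a_3 = 7/2
  x^2: 12 a_4 - 11 a_2 = 0  ->  12 a_4 = 11 a_2 = -55  ->  a_4 = -55/12
  x^3: 20 a_5 - 17 a_3 = 0  ->  20 a_5 = 17 a_3 = 119/2  ->  a_5 = 119/40
  x^4: 30 a_6 - 25 a_4 = 0  ->  30 a_6 = 25 a_4 = -1375/12  ->  a_6 = -275/72
Truncated series: y(x) = -2 + 3 x - 5 x^2 + (7/2) x^3 - (55/12) x^4 + (119/40) x^5 - (275/72) x^6 + O(x^7).

a_0 = -2; a_1 = 3; a_2 = -5; a_3 = 7/2; a_4 = -55/12; a_5 = 119/40; a_6 = -275/72


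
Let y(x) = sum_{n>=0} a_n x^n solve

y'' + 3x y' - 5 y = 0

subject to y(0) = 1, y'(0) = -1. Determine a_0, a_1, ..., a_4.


Ansatz: y(x) = sum_{n>=0} a_n x^n, so y'(x) = sum_{n>=1} n a_n x^(n-1) and y''(x) = sum_{n>=2} n(n-1) a_n x^(n-2).
Substitute into P(x) y'' + Q(x) y' + R(x) y = 0 with P(x) = 1, Q(x) = 3x, R(x) = -5, and match powers of x.
Initial conditions: a_0 = 1, a_1 = -1.
Setting the coefficient of each power of x to zero and solving order by order (substituting the coefficients already found):
  x^0: 2 a_2 - 5 a_0 = 0  ->  2 a_2 = 5 a_0 = 5  ->  a_2 = 5/2
  x^1: 6 a_3 - 2 a_1 = 0  ->  6 a_3 = 2 a_1 = -2  ->  a_3 = -1/3
  x^2: 12 a_4 + a_2 = 0  ->  12 a_4 = -a_2 = -5/2  ->  a_4 = -5/24
Truncated series: y(x) = 1 - x + (5/2) x^2 - (1/3) x^3 - (5/24) x^4 + O(x^5).

a_0 = 1; a_1 = -1; a_2 = 5/2; a_3 = -1/3; a_4 = -5/24


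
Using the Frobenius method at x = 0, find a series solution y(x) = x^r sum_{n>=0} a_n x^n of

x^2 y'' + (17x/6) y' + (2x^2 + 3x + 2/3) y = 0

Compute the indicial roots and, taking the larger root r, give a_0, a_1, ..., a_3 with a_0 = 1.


Write in Frobenius form y'' + (p(x)/x) y' + (q(x)/x^2) y = 0:
  p(x) = 17/6,  q(x) = 2x^2 + 3x + 2/3.
Indicial equation: r(r-1) + (17/6) r + (2/3) = 0 -> roots r_1 = -1/2, r_2 = -4/3.
Take r = r_1 = -1/2. Let y(x) = x^r sum_{n>=0} a_n x^n with a_0 = 1.
Substitute y = x^r sum a_n x^n and match x^{r+n}. The recurrence is
  D(n) a_n + 3 a_{n-1} + 2 a_{n-2} = 0,  where D(n) = (r+n)(r+n-1) + (17/6)(r+n) + (2/3).
  a_n = [-3 a_{n-1} - 2 a_{n-2}] / D(n).
Since the indicial polynomial factors as (r - r_1)(r - r_2), D(n) = (r_1 + n - r_1)(r_1 + n - r_2) = n(n + 5/6).
Evaluating step by step (a_0 = 1):
  n = 1: D(1) = 1(1 + 5/6) = 11/6; numerator = -3(1) = -3; a_1 = (-3)/(11/6) = -18/11
  n = 2: D(2) = 2(2 + 5/6) = 17/3; numerator = -3(-18/11) - 2(1) = 32/11; a_2 = (32/11)/(17/3) = 96/187
  n = 3: D(3) = 3(3 + 5/6) = 23/2; numerator = -3(96/187) - 2(-18/11) = 324/187; a_3 = (324/187)/(23/2) = 648/4301

r = -1/2; a_0 = 1; a_1 = -18/11; a_2 = 96/187; a_3 = 648/4301


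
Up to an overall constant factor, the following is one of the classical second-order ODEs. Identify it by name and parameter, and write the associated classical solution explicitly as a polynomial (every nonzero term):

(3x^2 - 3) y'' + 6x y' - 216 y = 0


All three coefficients share the factor -3; dividing through by -3 gives  (1 - x^2) y'' - 2x y' + 72 y = 0.
This matches the Legendre equation (1 - x^2) y'' - 2x y' + n(n+1) y = 0 (note the -2x y' term) with n(n+1) = 72, so n = 8; the polynomial solution is P_8(x).
With y = sum_k a_k x^k, matching x^k gives (k+2)(k+1) a_{k+2} = [k(k+1) - n(n+1)] a_k = (k - 8)(k + 9) a_k. The right side vanishes at k = 8, so the series with the parity of 8 terminates at degree 8.
Standard normalization (P_n(1) = 1): leading coefficient (2n)!/(2^n (n!)^2) = 20922789888000/(256*1625702400) = 6435/128, so a_8 = 6435/128. Work downward with a_k = (k+1)(k+2) a_{k+2} / ((k - 8)(k + 9)):
  a_6 = (7)(8)(6435/128) / ((6 - 8)(6 + 9)) = (45045/16)/(-30) = -3003/32
  a_4 = (5)(6)(-3003/32) / ((4 - 8)(4 + 9)) = (-45045/16)/(-52) = 3465/64
  a_2 = (3)(4)(3465/64) / ((2 - 8)(2 + 9)) = (10395/16)/(-66) = -315/32
  a_0 = (1)(2)(-315/32) / ((0 - 8)(0 + 9)) = (-315/16)/(-72) = 35/128
Hence P_8(x) = 6435 x^8/128 - 3003 x^6/32 + 3465 x^4/64 - 315 x^2/32 + 35/128.

P_8(x); series = 6435 x^8/128 - 3003 x^6/32 + 3465 x^4/64 - 315 x^2/32 + 35/128


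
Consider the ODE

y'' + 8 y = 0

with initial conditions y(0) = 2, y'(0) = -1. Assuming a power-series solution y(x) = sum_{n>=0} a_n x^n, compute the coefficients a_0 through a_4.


Ansatz: y(x) = sum_{n>=0} a_n x^n, so y'(x) = sum_{n>=1} n a_n x^(n-1) and y''(x) = sum_{n>=2} n(n-1) a_n x^(n-2).
Substitute into P(x) y'' + Q(x) y' + R(x) y = 0 with P(x) = 1, Q(x) = 0, R(x) = 8, and match powers of x.
Initial conditions: a_0 = 2, a_1 = -1.
Setting the coefficient of each power of x to zero and solving order by order (substituting the coefficients already found):
  x^0: 2 a_2 + 8 a_0 = 0  ->  2 a_2 = -8 a_0 = -16  ->  a_2 = -8
  x^1: 6 a_3 + 8 a_1 = 0  ->  6 a_3 = -8 a_1 = 8  ->  a_3 = 4/3
  x^2: 12 a_4 + 8 a_2 = 0  ->  12 a_4 = -8 a_2 = 64  ->  a_4 = 16/3
Truncated series: y(x) = 2 - x - 8 x^2 + (4/3) x^3 + (16/3) x^4 + O(x^5).

a_0 = 2; a_1 = -1; a_2 = -8; a_3 = 4/3; a_4 = 16/3


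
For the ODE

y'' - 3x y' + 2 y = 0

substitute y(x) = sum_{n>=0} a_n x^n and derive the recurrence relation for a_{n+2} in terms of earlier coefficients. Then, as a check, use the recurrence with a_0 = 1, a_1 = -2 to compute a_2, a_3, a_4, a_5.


Substitute y = sum_n a_n x^n.
y''(x) has coefficient (n+2)(n+1) a_{n+2} at x^n;
-3 x y'(x) has coefficient -3 n a_n at x^n (shift);
2 y(x) has coefficient 2 a_n at x^n.
Matching x^n: (n+2)(n+1) a_{n+2} + (-3n + 2) a_n = 0.
Thus a_{n+2} = (3n - 2) / ((n+1)(n+2)) * a_n.

Check with a_0 = 1, a_1 = -2 (apply the recurrence for n = 0, 1, 2, 3): a_0 = 1, a_1 = -2, a_2 = -1, a_3 = -1/3, a_4 = -1/3, a_5 = -7/60.

a_(n+2) = (3n - 2) / ((n+1)(n+2)) * a_n; check: a_0 = 1, a_1 = -2, a_2 = -1, a_3 = -1/3, a_4 = -1/3, a_5 = -7/60


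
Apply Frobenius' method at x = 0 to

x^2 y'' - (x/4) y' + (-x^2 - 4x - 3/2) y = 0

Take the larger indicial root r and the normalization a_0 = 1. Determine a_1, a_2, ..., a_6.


Write in Frobenius form y'' + (p(x)/x) y' + (q(x)/x^2) y = 0:
  p(x) = -1/4,  q(x) = -x^2 - 4x - 3/2.
Indicial equation: r(r-1) + (-1/4) r + (-3/2) = 0 -> roots r_1 = 2, r_2 = -3/4.
Take r = r_1 = 2. Let y(x) = x^r sum_{n>=0} a_n x^n with a_0 = 1.
Substitute y = x^r sum a_n x^n and match x^{r+n}. The recurrence is
  D(n) a_n - 4 a_{n-1} - 1 a_{n-2} = 0,  where D(n) = (r+n)(r+n-1) + (-1/4)(r+n) + (-3/2).
  a_n = [4 a_{n-1} + 1 a_{n-2}] / D(n).
Since the indicial polynomial factors as (r - r_1)(r - r_2), D(n) = (r_1 + n - r_1)(r_1 + n - r_2) = n(n + 11/4).
Evaluating step by step (a_0 = 1):
  n = 1: D(1) = 1(1 + 11/4) = 15/4; numerator = 4(1) = 4; a_1 = (4)/(15/4) = 16/15
  n = 2: D(2) = 2(2 + 11/4) = 19/2; numerator = 4(16/15) + 1(1) = 79/15; a_2 = (79/15)/(19/2) = 158/285
  n = 3: D(3) = 3(3 + 11/4) = 69/4; numerator = 4(158/285) + 1(16/15) = 312/95; a_3 = (312/95)/(69/4) = 416/2185
  n = 4: D(4) = 4(4 + 11/4) = 27; numerator = 4(416/2185) + 1(158/285) = 454/345; a_4 = (454/345)/(27) = 454/9315
  n = 5: D(5) = 5(5 + 11/4) = 155/4; numerator = 4(454/9315) + 1(416/2185) = 13640/35397; a_5 = (13640/35397)/(155/4) = 352/35397
  n = 6: D(6) = 6(6 + 11/4) = 105/2; numerator = 4(352/35397) + 1(454/9315) = 5222/58995; a_6 = (5222/58995)/(105/2) = 1492/884925

r = 2; a_0 = 1; a_1 = 16/15; a_2 = 158/285; a_3 = 416/2185; a_4 = 454/9315; a_5 = 352/35397; a_6 = 1492/884925


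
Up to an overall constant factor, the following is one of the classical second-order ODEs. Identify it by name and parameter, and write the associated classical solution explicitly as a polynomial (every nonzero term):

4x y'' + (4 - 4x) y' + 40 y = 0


All three coefficients share the factor 4; dividing through by 4 gives  x y'' + (1 - x) y' + 10 y = 0.
This matches the Laguerre equation x y'' + (1 - x) y' + n y = 0 with n = 10; the polynomial solution is L_10(x).
With y = sum_k a_k x^k, matching x^k gives (k+1)k a_{k+1} + (k+1) a_{k+1} - k a_k + n a_k = 0, i.e. (k+1)^2 a_{k+1} = (k - n) a_k = (k - 10) a_k. The right side vanishes at k = 10, so the series terminates at degree 10.
Standard normalization L_n(0) = 1 gives a_0 = 1. Work upward with a_{k+1} = (k - 10) a_k / (k+1)^2:
  a_1 = (0 - 10)(1) / 1^2 = -10/1 = -10
  a_2 = (1 - 10)(-10) / 2^2 = 90/4 = 45/2
  a_3 = (2 - 10)(45/2) / 3^2 = -180/9 = -20
  a_4 = (3 - 10)(-20) / 4^2 = 140/16 = 35/4
  a_5 = (4 - 10)(35/4) / 5^2 = (-105/2)/25 = -21/10
  a_6 = (5 - 10)(-21/10) / 6^2 = (21/2)/36 = 7/24
  a_7 = (6 - 10)(7/24) / 7^2 = (-7/6)/49 = -1/42
  a_8 = (7 - 10)(-1/42) / 8^2 = (1/14)/64 = 1/896
  a_9 = (8 - 10)(1/896) / 9^2 = (-1/448)/81 = -1/36288
  a_10 = (9 - 10)(-1/36288) / 10^2 = (1/36288)/100 = 1/3628800
Hence L_10(x) = x^10/3628800 - x^9/36288 + x^8/896 - x^7/42 + 7 x^6/24 - 21 x^5/10 + 35 x^4/4 - 20 x^3 + 45 x^2/2 - 10 x + 1.

L_10(x); series = x^10/3628800 - x^9/36288 + x^8/896 - x^7/42 + 7 x^6/24 - 21 x^5/10 + 35 x^4/4 - 20 x^3 + 45 x^2/2 - 10 x + 1


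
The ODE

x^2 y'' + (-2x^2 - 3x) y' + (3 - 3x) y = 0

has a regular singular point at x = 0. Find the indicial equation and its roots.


Divide by x^2 to reach normal form y'' + P_1(x) y' + P_2(x) y = 0 with P_1(x) = -2 - 3/x and P_2(x) = -3/x + 3/x^2.
x = 0 is a singular point because the y'-coefficient -2 - 3/x has a pole at x = 0 and the y-coefficient -3/x + 3/x^2 has a pole at x = 0.
It is a regular singular point because x P_1(x) = p(x) = -2x - 3 and x^2 P_2(x) = q(x) = 3 - 3x are polynomials, hence analytic at x = 0.
p(0) = -3,  q(0) = 3.
Indicial equation: r(r-1) + p(0) r + q(0) = 0, i.e. r^2 + (p(0) - 1) r + q(0) = 0, i.e. r^2 - 4 r + 3 = 0.
Discriminant: (-4)^2 - 4(3) = 4, so r = (4 ± 2)/2.
Solving: r_1 = 3, r_2 = 1.

indicial: r^2 - 4 r + 3 = 0; roots r_1 = 3, r_2 = 1


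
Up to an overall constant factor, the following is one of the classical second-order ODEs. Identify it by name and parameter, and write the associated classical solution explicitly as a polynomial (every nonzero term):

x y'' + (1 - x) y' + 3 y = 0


The equation is already in a standard form:  x y'' + (1 - x) y' + 3 y = 0.
This matches the Laguerre equation x y'' + (1 - x) y' + n y = 0 with n = 3; the polynomial solution is L_3(x).
With y = sum_k a_k x^k, matching x^k gives (k+1)k a_{k+1} + (k+1) a_{k+1} - k a_k + n a_k = 0, i.e. (k+1)^2 a_{k+1} = (k - n) a_k = (k - 3) a_k. The right side vanishes at k = 3, so the series terminates at degree 3.
Standard normalization L_n(0) = 1 gives a_0 = 1. Work upward with a_{k+1} = (k - 3) a_k / (k+1)^2:
  a_1 = (0 - 3)(1) / 1^2 = -3/1 = -3
  a_2 = (1 - 3)(-3) / 2^2 = 6/4 = 3/2
  a_3 = (2 - 3)(3/2) / 3^2 = (-3/2)/9 = -1/6
Hence L_3(x) = -x^3/6 + 3 x^2/2 - 3 x + 1.

L_3(x); series = -x^3/6 + 3 x^2/2 - 3 x + 1


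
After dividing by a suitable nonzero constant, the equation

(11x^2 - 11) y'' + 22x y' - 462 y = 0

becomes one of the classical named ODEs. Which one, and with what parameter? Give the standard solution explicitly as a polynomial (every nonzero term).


All three coefficients share the factor -11; dividing through by -11 gives  (1 - x^2) y'' - 2x y' + 42 y = 0.
This matches the Legendre equation (1 - x^2) y'' - 2x y' + n(n+1) y = 0 (note the -2x y' term) with n(n+1) = 42, so n = 6; the polynomial solution is P_6(x).
With y = sum_k a_k x^k, matching x^k gives (k+2)(k+1) a_{k+2} = [k(k+1) - n(n+1)] a_k = (k - 6)(k + 7) a_k. The right side vanishes at k = 6, so the series with the parity of 6 terminates at degree 6.
Standard normalization (P_n(1) = 1): leading coefficient (2n)!/(2^n (n!)^2) = 479001600/(64*518400) = 231/16, so a_6 = 231/16. Work downward with a_k = (k+1)(k+2) a_{k+2} / ((k - 6)(k + 7)):
  a_4 = (5)(6)(231/16) / ((4 - 6)(4 + 7)) = (3465/8)/(-22) = -315/16
  a_2 = (3)(4)(-315/16) / ((2 - 6)(2 + 7)) = (-945/4)/(-36) = 105/16
  a_0 = (1)(2)(105/16) / ((0 - 6)(0 + 7)) = (105/8)/(-42) = -5/16
Hence P_6(x) = 231 x^6/16 - 315 x^4/16 + 105 x^2/16 - 5/16.

P_6(x); series = 231 x^6/16 - 315 x^4/16 + 105 x^2/16 - 5/16


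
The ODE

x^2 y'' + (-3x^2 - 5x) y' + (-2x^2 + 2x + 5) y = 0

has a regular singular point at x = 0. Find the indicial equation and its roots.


Divide by x^2 to reach normal form y'' + P_1(x) y' + P_2(x) y = 0 with P_1(x) = -3 - 5/x and P_2(x) = -2 + 2/x + 5/x^2.
x = 0 is a singular point because the y'-coefficient -3 - 5/x has a pole at x = 0 and the y-coefficient -2 + 2/x + 5/x^2 has a pole at x = 0.
It is a regular singular point because x P_1(x) = p(x) = -3x - 5 and x^2 P_2(x) = q(x) = -2x^2 + 2x + 5 are polynomials, hence analytic at x = 0.
p(0) = -5,  q(0) = 5.
Indicial equation: r(r-1) + p(0) r + q(0) = 0, i.e. r^2 + (p(0) - 1) r + q(0) = 0, i.e. r^2 - 6 r + 5 = 0.
Discriminant: (-6)^2 - 4(5) = 16, so r = (6 ± 4)/2.
Solving: r_1 = 5, r_2 = 1.

indicial: r^2 - 6 r + 5 = 0; roots r_1 = 5, r_2 = 1


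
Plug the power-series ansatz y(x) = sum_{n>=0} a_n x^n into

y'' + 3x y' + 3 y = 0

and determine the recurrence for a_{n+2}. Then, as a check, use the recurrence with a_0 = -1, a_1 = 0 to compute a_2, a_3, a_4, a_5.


Substitute y = sum_n a_n x^n.
y''(x) has coefficient (n+2)(n+1) a_{n+2} at x^n;
3 x y'(x) has coefficient 3 n a_n at x^n (shift);
3 y(x) has coefficient 3 a_n at x^n.
Matching x^n: (n+2)(n+1) a_{n+2} + (3n + 3) a_n = 0.
Thus a_{n+2} = (-3n - 3) / ((n+1)(n+2)) * a_n.

Check with a_0 = -1, a_1 = 0 (apply the recurrence for n = 0, 1, 2, 3): a_0 = -1, a_1 = 0, a_2 = 3/2, a_3 = 0, a_4 = -9/8, a_5 = 0.

a_(n+2) = (-3n - 3) / ((n+1)(n+2)) * a_n; check: a_0 = -1, a_1 = 0, a_2 = 3/2, a_3 = 0, a_4 = -9/8, a_5 = 0


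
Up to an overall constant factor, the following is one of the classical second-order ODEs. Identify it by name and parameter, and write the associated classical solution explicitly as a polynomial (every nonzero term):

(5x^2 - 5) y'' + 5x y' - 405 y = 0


All three coefficients share the factor -5; dividing through by -5 gives  (1 - x^2) y'' - x y' + 81 y = 0.
This matches the Chebyshev equation (1 - x^2) y'' - x y' + n^2 y = 0 (note the -x y' term, not -2x y') with n^2 = 81, so n = 9; the polynomial solution is T_9(x).
With y = sum_k a_k x^k, matching x^k gives (k+2)(k+1) a_{k+2} = (k^2 - n^2) a_k = (k - 9)(k + 9) a_k. The right side vanishes at k = 9, so the series with the parity of 9 terminates at degree 9.
Standard normalization: leading coefficient of T_n is 2^(n-1), so a_9 = 2^8 = 256. Work downward with a_k = (k+1)(k+2) a_{k+2} / ((k - 9)(k + 9)):
  a_7 = (8)(9)(256) / ((7 - 9)(7 + 9)) = 18432/(-32) = -576
  a_5 = (6)(7)(-576) / ((5 - 9)(5 + 9)) = -24192/(-56) = 432
  a_3 = (4)(5)(432) / ((3 - 9)(3 + 9)) = 8640/(-72) = -120
  a_1 = (2)(3)(-120) / ((1 - 9)(1 + 9)) = -720/(-80) = 9
Hence T_9(x) = 256 x^9 - 576 x^7 + 432 x^5 - 120 x^3 + 9 x.

T_9(x); series = 256 x^9 - 576 x^7 + 432 x^5 - 120 x^3 + 9 x


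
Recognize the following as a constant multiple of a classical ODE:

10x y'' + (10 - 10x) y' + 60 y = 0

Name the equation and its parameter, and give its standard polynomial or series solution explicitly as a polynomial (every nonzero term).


All three coefficients share the factor 10; dividing through by 10 gives  x y'' + (1 - x) y' + 6 y = 0.
This matches the Laguerre equation x y'' + (1 - x) y' + n y = 0 with n = 6; the polynomial solution is L_6(x).
With y = sum_k a_k x^k, matching x^k gives (k+1)k a_{k+1} + (k+1) a_{k+1} - k a_k + n a_k = 0, i.e. (k+1)^2 a_{k+1} = (k - n) a_k = (k - 6) a_k. The right side vanishes at k = 6, so the series terminates at degree 6.
Standard normalization L_n(0) = 1 gives a_0 = 1. Work upward with a_{k+1} = (k - 6) a_k / (k+1)^2:
  a_1 = (0 - 6)(1) / 1^2 = -6/1 = -6
  a_2 = (1 - 6)(-6) / 2^2 = 30/4 = 15/2
  a_3 = (2 - 6)(15/2) / 3^2 = -30/9 = -10/3
  a_4 = (3 - 6)(-10/3) / 4^2 = 10/16 = 5/8
  a_5 = (4 - 6)(5/8) / 5^2 = (-5/4)/25 = -1/20
  a_6 = (5 - 6)(-1/20) / 6^2 = (1/20)/36 = 1/720
Hence L_6(x) = x^6/720 - x^5/20 + 5 x^4/8 - 10 x^3/3 + 15 x^2/2 - 6 x + 1.

L_6(x); series = x^6/720 - x^5/20 + 5 x^4/8 - 10 x^3/3 + 15 x^2/2 - 6 x + 1


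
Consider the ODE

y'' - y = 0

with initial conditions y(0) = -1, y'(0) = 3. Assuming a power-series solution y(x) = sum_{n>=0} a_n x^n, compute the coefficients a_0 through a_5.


Ansatz: y(x) = sum_{n>=0} a_n x^n, so y'(x) = sum_{n>=1} n a_n x^(n-1) and y''(x) = sum_{n>=2} n(n-1) a_n x^(n-2).
Substitute into P(x) y'' + Q(x) y' + R(x) y = 0 with P(x) = 1, Q(x) = 0, R(x) = -1, and match powers of x.
Initial conditions: a_0 = -1, a_1 = 3.
Setting the coefficient of each power of x to zero and solving order by order (substituting the coefficients already found):
  x^0: 2 a_2 - a_0 = 0  ->  2 a_2 = a_0 = -1  ->  a_2 = -1/2
  x^1: 6 a_3 - a_1 = 0  ->  6 a_3 = a_1 = 3  ->  a_3 = 1/2
  x^2: 12 a_4 - a_2 = 0  ->  12 a_4 = a_2 = -1/2  ->  a_4 = -1/24
  x^3: 20 a_5 - a_3 = 0  ->  20 a_5 = a_3 = 1/2  ->  a_5 = 1/40
Truncated series: y(x) = -1 + 3 x - (1/2) x^2 + (1/2) x^3 - (1/24) x^4 + (1/40) x^5 + O(x^6).

a_0 = -1; a_1 = 3; a_2 = -1/2; a_3 = 1/2; a_4 = -1/24; a_5 = 1/40


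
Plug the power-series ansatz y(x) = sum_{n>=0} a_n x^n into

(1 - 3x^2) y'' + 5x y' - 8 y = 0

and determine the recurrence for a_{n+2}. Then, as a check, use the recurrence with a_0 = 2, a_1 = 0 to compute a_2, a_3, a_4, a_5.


Substitute y = sum_n a_n x^n.
(1 - 3 x^2) y'' contributes (n+2)(n+1) a_{n+2} - 3 n(n-1) a_n at x^n.
5 x y'(x) contributes 5 n a_n at x^n.
-8 y(x) contributes -8 a_n at x^n.
Matching x^n: (n+2)(n+1) a_{n+2} + (-3 n(n-1) + 5 n - 8) a_n = 0.
Thus a_{n+2} = (3 n(n-1) - 5 n + 8) / ((n+1)(n+2)) * a_n.

Check with a_0 = 2, a_1 = 0 (apply the recurrence for n = 0, 1, 2, 3): a_0 = 2, a_1 = 0, a_2 = 8, a_3 = 0, a_4 = 8/3, a_5 = 0.

a_(n+2) = (3 n(n-1) - 5 n + 8) / ((n+1)(n+2)) * a_n; check: a_0 = 2, a_1 = 0, a_2 = 8, a_3 = 0, a_4 = 8/3, a_5 = 0


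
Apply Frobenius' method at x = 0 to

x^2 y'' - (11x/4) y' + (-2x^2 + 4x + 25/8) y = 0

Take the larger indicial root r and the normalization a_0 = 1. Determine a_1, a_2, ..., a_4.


Write in Frobenius form y'' + (p(x)/x) y' + (q(x)/x^2) y = 0:
  p(x) = -11/4,  q(x) = -2x^2 + 4x + 25/8.
Indicial equation: r(r-1) + (-11/4) r + (25/8) = 0 -> roots r_1 = 5/2, r_2 = 5/4.
Take r = r_1 = 5/2. Let y(x) = x^r sum_{n>=0} a_n x^n with a_0 = 1.
Substitute y = x^r sum a_n x^n and match x^{r+n}. The recurrence is
  D(n) a_n + 4 a_{n-1} - 2 a_{n-2} = 0,  where D(n) = (r+n)(r+n-1) + (-11/4)(r+n) + (25/8).
  a_n = [-4 a_{n-1} + 2 a_{n-2}] / D(n).
Since the indicial polynomial factors as (r - r_1)(r - r_2), D(n) = (r_1 + n - r_1)(r_1 + n - r_2) = n(n + 5/4).
Evaluating step by step (a_0 = 1):
  n = 1: D(1) = 1(1 + 5/4) = 9/4; numerator = -4(1) = -4; a_1 = (-4)/(9/4) = -16/9
  n = 2: D(2) = 2(2 + 5/4) = 13/2; numerator = -4(-16/9) + 2(1) = 82/9; a_2 = (82/9)/(13/2) = 164/117
  n = 3: D(3) = 3(3 + 5/4) = 51/4; numerator = -4(164/117) + 2(-16/9) = -1072/117; a_3 = (-1072/117)/(51/4) = -4288/5967
  n = 4: D(4) = 4(4 + 5/4) = 21; numerator = -4(-4288/5967) + 2(164/117) = 33880/5967; a_4 = (33880/5967)/(21) = 4840/17901

r = 5/2; a_0 = 1; a_1 = -16/9; a_2 = 164/117; a_3 = -4288/5967; a_4 = 4840/17901


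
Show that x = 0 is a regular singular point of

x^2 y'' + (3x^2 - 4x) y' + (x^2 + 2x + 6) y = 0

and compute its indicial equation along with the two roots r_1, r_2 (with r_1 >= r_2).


Divide by x^2 to reach normal form y'' + P_1(x) y' + P_2(x) y = 0 with P_1(x) = 3 - 4/x and P_2(x) = 1 + 2/x + 6/x^2.
x = 0 is a singular point because the y'-coefficient 3 - 4/x has a pole at x = 0 and the y-coefficient 1 + 2/x + 6/x^2 has a pole at x = 0.
It is a regular singular point because x P_1(x) = p(x) = 3x - 4 and x^2 P_2(x) = q(x) = x^2 + 2x + 6 are polynomials, hence analytic at x = 0.
p(0) = -4,  q(0) = 6.
Indicial equation: r(r-1) + p(0) r + q(0) = 0, i.e. r^2 + (p(0) - 1) r + q(0) = 0, i.e. r^2 - 5 r + 6 = 0.
Discriminant: (-5)^2 - 4(6) = 1, so r = (5 ± 1)/2.
Solving: r_1 = 3, r_2 = 2.

indicial: r^2 - 5 r + 6 = 0; roots r_1 = 3, r_2 = 2


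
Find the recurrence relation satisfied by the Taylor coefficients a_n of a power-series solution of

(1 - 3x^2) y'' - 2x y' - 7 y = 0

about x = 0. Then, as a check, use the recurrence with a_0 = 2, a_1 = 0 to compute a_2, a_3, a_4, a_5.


Substitute y = sum_n a_n x^n.
(1 - 3 x^2) y'' contributes (n+2)(n+1) a_{n+2} - 3 n(n-1) a_n at x^n.
-2 x y'(x) contributes -2 n a_n at x^n.
-7 y(x) contributes -7 a_n at x^n.
Matching x^n: (n+2)(n+1) a_{n+2} + (-3 n(n-1) - 2 n - 7) a_n = 0.
Thus a_{n+2} = (3 n(n-1) + 2 n + 7) / ((n+1)(n+2)) * a_n.

Check with a_0 = 2, a_1 = 0 (apply the recurrence for n = 0, 1, 2, 3): a_0 = 2, a_1 = 0, a_2 = 7, a_3 = 0, a_4 = 119/12, a_5 = 0.

a_(n+2) = (3 n(n-1) + 2 n + 7) / ((n+1)(n+2)) * a_n; check: a_0 = 2, a_1 = 0, a_2 = 7, a_3 = 0, a_4 = 119/12, a_5 = 0


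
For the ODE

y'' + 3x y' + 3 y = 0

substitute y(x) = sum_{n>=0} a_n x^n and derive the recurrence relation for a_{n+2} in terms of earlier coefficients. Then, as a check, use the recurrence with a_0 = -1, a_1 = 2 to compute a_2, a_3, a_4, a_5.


Substitute y = sum_n a_n x^n.
y''(x) has coefficient (n+2)(n+1) a_{n+2} at x^n;
3 x y'(x) has coefficient 3 n a_n at x^n (shift);
3 y(x) has coefficient 3 a_n at x^n.
Matching x^n: (n+2)(n+1) a_{n+2} + (3n + 3) a_n = 0.
Thus a_{n+2} = (-3n - 3) / ((n+1)(n+2)) * a_n.

Check with a_0 = -1, a_1 = 2 (apply the recurrence for n = 0, 1, 2, 3): a_0 = -1, a_1 = 2, a_2 = 3/2, a_3 = -2, a_4 = -9/8, a_5 = 6/5.

a_(n+2) = (-3n - 3) / ((n+1)(n+2)) * a_n; check: a_0 = -1, a_1 = 2, a_2 = 3/2, a_3 = -2, a_4 = -9/8, a_5 = 6/5


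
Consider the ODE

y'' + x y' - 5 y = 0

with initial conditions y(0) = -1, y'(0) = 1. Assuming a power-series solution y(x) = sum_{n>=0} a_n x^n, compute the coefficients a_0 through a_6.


Ansatz: y(x) = sum_{n>=0} a_n x^n, so y'(x) = sum_{n>=1} n a_n x^(n-1) and y''(x) = sum_{n>=2} n(n-1) a_n x^(n-2).
Substitute into P(x) y'' + Q(x) y' + R(x) y = 0 with P(x) = 1, Q(x) = x, R(x) = -5, and match powers of x.
Initial conditions: a_0 = -1, a_1 = 1.
Setting the coefficient of each power of x to zero and solving order by order (substituting the coefficients already found):
  x^0: 2 a_2 - 5 a_0 = 0  ->  2 a_2 = 5 a_0 = -5  ->  a_2 = -5/2
  x^1: 6 a_3 - 4 a_1 = 0  ->  6 a_3 = 4 a_1 = 4  ->  a_3 = 2/3
  x^2: 12 a_4 - 3 a_2 = 0  ->  12 a_4 = 3 a_2 = -15/2  ->  a_4 = -5/8
  x^3: 20 a_5 - 2 a_3 = 0  ->  20 a_5 = 2 a_3 = 4/3  ->  a_5 = 1/15
  x^4: 30 a_6 - a_4 = 0  ->  30 a_6 = a_4 = -5/8  ->  a_6 = -1/48
Truncated series: y(x) = -1 + x - (5/2) x^2 + (2/3) x^3 - (5/8) x^4 + (1/15) x^5 - (1/48) x^6 + O(x^7).

a_0 = -1; a_1 = 1; a_2 = -5/2; a_3 = 2/3; a_4 = -5/8; a_5 = 1/15; a_6 = -1/48
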